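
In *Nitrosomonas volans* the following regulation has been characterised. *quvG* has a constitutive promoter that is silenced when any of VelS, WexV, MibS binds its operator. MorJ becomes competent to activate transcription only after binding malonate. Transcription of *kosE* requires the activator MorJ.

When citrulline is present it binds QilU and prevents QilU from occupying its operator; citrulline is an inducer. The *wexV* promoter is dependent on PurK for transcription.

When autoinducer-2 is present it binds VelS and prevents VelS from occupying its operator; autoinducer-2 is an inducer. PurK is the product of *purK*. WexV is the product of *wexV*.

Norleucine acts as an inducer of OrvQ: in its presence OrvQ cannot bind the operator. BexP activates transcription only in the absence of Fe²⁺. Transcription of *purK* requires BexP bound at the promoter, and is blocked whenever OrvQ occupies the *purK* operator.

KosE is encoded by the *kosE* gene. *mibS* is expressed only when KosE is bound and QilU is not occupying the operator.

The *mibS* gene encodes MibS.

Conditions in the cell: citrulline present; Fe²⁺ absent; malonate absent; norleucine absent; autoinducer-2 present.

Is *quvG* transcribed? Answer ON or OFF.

ON

Autoinducer-2 is present, so VelS is inactive.
Fe²⁺ is absent, so BexP is active.
Norleucine is absent, so OrvQ is active.
With repressor OrvQ bound, *purK* is not transcribed.
So PurK is not produced.
Required activator PurK is absent, so *wexV* is not transcribed.
So WexV is not produced.
Citrulline is present, so QilU is inactive.
Malonate is absent, so MorJ is inactive.
Required activator MorJ is absent, so *kosE* is not transcribed.
So KosE is not produced.
Required activator KosE is absent, so *mibS* is not transcribed.
So MibS is not produced.
With no repressor bound, *quvG* is transcribed.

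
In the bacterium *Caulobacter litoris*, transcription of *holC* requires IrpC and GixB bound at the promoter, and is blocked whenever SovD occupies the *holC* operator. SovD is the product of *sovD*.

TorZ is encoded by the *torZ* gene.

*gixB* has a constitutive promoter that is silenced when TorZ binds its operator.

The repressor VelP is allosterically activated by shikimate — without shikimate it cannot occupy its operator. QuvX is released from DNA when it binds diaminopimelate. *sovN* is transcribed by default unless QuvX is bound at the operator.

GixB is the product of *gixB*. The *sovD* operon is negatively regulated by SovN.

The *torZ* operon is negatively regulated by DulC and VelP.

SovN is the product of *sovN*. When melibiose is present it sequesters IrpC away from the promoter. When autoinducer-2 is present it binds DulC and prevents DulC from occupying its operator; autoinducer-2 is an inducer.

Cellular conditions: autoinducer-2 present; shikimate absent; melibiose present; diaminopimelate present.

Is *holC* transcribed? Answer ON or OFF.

Melibiose is present, so IrpC is inactive.
Diaminopimelate is present, so QuvX is inactive.
With no repressor bound, *sovN* is transcribed.
So SovN is produced and active.
With repressor SovN bound, *sovD* is not transcribed.
So SovD is not produced.
Autoinducer-2 is present, so DulC is inactive.
Shikimate is absent, so VelP is inactive.
With no repressor bound, *torZ* is transcribed.
So TorZ is produced and active.
With repressor TorZ bound, *gixB* is not transcribed.
So GixB is not produced.
Required activator IrpC is absent, so *holC* is not transcribed.

OFF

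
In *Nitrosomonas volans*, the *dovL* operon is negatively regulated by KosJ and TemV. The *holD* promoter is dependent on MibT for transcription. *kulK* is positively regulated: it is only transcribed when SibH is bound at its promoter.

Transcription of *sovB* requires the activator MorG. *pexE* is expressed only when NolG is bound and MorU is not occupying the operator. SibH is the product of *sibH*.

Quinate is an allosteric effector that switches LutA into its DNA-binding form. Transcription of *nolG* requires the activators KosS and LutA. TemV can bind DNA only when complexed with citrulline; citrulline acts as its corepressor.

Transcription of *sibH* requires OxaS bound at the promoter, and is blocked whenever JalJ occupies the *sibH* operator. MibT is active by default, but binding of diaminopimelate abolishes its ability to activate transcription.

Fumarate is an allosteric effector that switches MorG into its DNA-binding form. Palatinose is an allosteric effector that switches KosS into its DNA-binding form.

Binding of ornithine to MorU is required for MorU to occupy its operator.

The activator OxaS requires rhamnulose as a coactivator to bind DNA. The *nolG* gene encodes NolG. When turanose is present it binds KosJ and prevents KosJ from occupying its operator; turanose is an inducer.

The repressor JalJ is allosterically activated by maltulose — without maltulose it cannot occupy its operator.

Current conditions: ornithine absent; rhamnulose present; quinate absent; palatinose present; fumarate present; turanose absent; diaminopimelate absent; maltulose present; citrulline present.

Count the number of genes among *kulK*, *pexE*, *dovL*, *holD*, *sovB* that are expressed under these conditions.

Maltulose is present, so JalJ is active.
Rhamnulose is present, so OxaS is active.
With repressor JalJ bound, *sibH* is not transcribed.
So SibH is not produced.
Required activator SibH is absent, so *kulK* is not transcribed.
→ *kulK* is OFF.
Palatinose is present, so KosS is active.
Quinate is absent, so LutA is inactive.
Required activator LutA is absent, so *nolG* is not transcribed.
So NolG is not produced.
Ornithine is absent, so MorU is inactive.
Required activator NolG is absent, so *pexE* is not transcribed.
→ *pexE* is OFF.
Turanose is absent, so KosJ is active.
Citrulline is present, so TemV is active.
With repressor KosJ bound, *dovL* is not transcribed.
→ *dovL* is OFF.
Diaminopimelate is absent, so MibT is active.
No repressor is bound and MibT is active, so *holD* is transcribed.
→ *holD* is ON.
Fumarate is present, so MorG is active.
No repressor is bound and MorG is active, so *sovB* is transcribed.
→ *sovB* is ON.
2 of the 5 genes are transcribed.

2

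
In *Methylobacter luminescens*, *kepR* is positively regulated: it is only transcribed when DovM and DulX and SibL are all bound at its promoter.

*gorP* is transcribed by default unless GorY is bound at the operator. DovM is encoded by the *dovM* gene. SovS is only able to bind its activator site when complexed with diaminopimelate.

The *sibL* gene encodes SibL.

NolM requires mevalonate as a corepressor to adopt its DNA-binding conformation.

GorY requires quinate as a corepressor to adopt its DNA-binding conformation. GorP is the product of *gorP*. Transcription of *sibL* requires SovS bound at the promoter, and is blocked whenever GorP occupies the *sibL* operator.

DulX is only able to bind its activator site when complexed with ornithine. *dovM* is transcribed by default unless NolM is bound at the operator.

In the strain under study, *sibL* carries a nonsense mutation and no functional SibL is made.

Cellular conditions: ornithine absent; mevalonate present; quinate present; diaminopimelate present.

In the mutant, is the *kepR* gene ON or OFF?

Mevalonate is present, so NolM is active.
With repressor NolM bound, *dovM* is not transcribed.
So DovM is not produced.
Ornithine is absent, so DulX is inactive.
SibL is non-functional in this strain, so it has no effect.
Required activator DovM is absent, so *kepR* is not transcribed.

OFF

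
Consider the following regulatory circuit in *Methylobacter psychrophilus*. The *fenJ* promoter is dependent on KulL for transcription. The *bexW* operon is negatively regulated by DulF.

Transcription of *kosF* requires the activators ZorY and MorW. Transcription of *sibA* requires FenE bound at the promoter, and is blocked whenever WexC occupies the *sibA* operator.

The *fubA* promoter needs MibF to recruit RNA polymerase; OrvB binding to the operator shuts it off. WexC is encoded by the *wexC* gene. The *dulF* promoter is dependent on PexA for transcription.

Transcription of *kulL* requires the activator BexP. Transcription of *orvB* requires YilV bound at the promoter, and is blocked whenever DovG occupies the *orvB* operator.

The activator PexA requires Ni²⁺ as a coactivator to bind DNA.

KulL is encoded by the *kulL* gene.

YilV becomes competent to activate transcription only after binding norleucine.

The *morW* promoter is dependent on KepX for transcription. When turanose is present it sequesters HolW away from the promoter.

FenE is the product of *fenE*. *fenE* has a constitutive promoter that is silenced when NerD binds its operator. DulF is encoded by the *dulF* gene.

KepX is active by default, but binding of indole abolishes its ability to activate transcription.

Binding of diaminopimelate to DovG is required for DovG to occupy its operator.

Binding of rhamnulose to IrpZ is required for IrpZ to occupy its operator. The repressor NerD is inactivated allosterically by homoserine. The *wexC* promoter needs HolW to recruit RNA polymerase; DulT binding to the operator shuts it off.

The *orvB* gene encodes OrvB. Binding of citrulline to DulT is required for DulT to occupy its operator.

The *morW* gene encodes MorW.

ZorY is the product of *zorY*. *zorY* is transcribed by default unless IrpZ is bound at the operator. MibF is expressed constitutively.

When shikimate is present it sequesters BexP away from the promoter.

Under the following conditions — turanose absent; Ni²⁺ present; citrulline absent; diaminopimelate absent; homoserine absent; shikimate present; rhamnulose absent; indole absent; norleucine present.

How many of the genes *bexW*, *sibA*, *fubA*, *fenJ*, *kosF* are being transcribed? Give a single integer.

Ni²⁺ is present, so PexA is active.
No repressor is bound and PexA is active, so *dulF* is transcribed.
So DulF is produced and active.
With repressor DulF bound, *bexW* is not transcribed.
→ *bexW* is OFF.
Citrulline is absent, so DulT is inactive.
Turanose is absent, so HolW is active.
No repressor is bound and HolW is active, so *wexC* is transcribed.
So WexC is produced and active.
Homoserine is absent, so NerD is active.
With repressor NerD bound, *fenE* is not transcribed.
So FenE is not produced.
With repressor WexC bound, *sibA* is not transcribed.
→ *sibA* is OFF.
MibF is produced constitutively and is active.
Norleucine is present, so YilV is active.
Diaminopimelate is absent, so DovG is inactive.
No repressor is bound and YilV is active, so *orvB* is transcribed.
So OrvB is produced and active.
With repressor OrvB bound, *fubA* is not transcribed.
→ *fubA* is OFF.
Shikimate is present, so BexP is inactive.
Required activator BexP is absent, so *kulL* is not transcribed.
So KulL is not produced.
Required activator KulL is absent, so *fenJ* is not transcribed.
→ *fenJ* is OFF.
Rhamnulose is absent, so IrpZ is inactive.
With no repressor bound, *zorY* is transcribed.
So ZorY is produced and active.
Indole is absent, so KepX is active.
No repressor is bound and KepX is active, so *morW* is transcribed.
So MorW is produced and active.
No repressor is bound and ZorY and MorW are active, so *kosF* is transcribed.
→ *kosF* is ON.
1 of the 5 genes is transcribed.

1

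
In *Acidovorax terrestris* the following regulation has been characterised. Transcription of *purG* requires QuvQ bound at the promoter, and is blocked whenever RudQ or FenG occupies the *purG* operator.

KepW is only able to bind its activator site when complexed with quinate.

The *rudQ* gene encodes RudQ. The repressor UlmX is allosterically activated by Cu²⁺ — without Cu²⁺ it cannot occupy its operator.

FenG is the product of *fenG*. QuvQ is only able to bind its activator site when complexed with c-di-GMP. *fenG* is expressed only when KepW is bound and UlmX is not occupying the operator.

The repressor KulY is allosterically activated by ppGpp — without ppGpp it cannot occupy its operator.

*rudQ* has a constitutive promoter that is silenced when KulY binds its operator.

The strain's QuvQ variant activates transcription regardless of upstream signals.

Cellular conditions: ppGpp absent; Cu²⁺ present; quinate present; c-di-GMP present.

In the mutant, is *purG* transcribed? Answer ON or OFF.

ppGpp is absent, so KulY is inactive.
With no repressor bound, *rudQ* is transcribed.
So RudQ is produced and active.
QuvQ is constitutively active in this strain.
Cu²⁺ is present, so UlmX is active.
Quinate is present, so KepW is active.
With repressor UlmX bound, *fenG* is not transcribed.
So FenG is not produced.
With repressor RudQ bound, *purG* is not transcribed.

OFF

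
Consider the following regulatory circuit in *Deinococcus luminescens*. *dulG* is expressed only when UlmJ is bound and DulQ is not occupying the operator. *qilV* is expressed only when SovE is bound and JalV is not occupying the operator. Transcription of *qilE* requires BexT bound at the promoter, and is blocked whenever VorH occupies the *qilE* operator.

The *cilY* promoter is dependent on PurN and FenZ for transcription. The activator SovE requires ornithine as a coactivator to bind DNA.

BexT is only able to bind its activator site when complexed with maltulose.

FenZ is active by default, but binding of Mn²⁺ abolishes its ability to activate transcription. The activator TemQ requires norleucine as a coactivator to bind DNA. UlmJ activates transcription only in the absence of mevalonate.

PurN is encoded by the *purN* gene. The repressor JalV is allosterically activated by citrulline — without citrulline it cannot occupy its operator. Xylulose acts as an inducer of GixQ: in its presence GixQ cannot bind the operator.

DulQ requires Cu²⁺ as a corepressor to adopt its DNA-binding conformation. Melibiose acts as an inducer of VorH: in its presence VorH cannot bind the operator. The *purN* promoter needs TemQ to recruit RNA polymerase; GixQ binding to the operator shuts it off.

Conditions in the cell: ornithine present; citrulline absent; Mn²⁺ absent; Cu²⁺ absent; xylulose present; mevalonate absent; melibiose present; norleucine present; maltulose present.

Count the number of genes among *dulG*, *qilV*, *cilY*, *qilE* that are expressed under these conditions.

4

Mevalonate is absent, so UlmJ is active.
Cu²⁺ is absent, so DulQ is inactive.
No repressor is bound and UlmJ is active, so *dulG* is transcribed.
→ *dulG* is ON.
Ornithine is present, so SovE is active.
Citrulline is absent, so JalV is inactive.
No repressor is bound and SovE is active, so *qilV* is transcribed.
→ *qilV* is ON.
Xylulose is present, so GixQ is inactive.
Norleucine is present, so TemQ is active.
No repressor is bound and TemQ is active, so *purN* is transcribed.
So PurN is produced and active.
Mn²⁺ is absent, so FenZ is active.
No repressor is bound and PurN and FenZ are active, so *cilY* is transcribed.
→ *cilY* is ON.
Maltulose is present, so BexT is active.
Melibiose is present, so VorH is inactive.
No repressor is bound and BexT is active, so *qilE* is transcribed.
→ *qilE* is ON.
4 of the 4 genes are transcribed.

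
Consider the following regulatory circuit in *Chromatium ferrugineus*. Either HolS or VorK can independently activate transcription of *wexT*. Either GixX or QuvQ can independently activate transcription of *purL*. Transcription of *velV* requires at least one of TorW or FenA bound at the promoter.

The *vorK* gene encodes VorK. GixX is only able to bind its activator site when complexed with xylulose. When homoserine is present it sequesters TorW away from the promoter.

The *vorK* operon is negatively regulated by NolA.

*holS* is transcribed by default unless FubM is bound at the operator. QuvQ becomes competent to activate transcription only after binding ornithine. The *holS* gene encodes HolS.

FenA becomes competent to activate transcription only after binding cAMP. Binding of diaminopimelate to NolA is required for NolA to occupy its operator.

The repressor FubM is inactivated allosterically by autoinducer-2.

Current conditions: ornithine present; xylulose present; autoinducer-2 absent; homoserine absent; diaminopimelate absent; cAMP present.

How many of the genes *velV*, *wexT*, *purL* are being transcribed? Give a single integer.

3

Homoserine is absent, so TorW is active.
cAMP is present, so FenA is active.
Activator TorW is present, so *velV* is transcribed.
→ *velV* is ON.
Autoinducer-2 is absent, so FubM is active.
With repressor FubM bound, *holS* is not transcribed.
So HolS is not produced.
Diaminopimelate is absent, so NolA is inactive.
With no repressor bound, *vorK* is transcribed.
So VorK is produced and active.
Activator VorK is present, so *wexT* is transcribed.
→ *wexT* is ON.
Xylulose is present, so GixX is active.
Ornithine is present, so QuvQ is active.
Activator GixX is present, so *purL* is transcribed.
→ *purL* is ON.
3 of the 3 genes are transcribed.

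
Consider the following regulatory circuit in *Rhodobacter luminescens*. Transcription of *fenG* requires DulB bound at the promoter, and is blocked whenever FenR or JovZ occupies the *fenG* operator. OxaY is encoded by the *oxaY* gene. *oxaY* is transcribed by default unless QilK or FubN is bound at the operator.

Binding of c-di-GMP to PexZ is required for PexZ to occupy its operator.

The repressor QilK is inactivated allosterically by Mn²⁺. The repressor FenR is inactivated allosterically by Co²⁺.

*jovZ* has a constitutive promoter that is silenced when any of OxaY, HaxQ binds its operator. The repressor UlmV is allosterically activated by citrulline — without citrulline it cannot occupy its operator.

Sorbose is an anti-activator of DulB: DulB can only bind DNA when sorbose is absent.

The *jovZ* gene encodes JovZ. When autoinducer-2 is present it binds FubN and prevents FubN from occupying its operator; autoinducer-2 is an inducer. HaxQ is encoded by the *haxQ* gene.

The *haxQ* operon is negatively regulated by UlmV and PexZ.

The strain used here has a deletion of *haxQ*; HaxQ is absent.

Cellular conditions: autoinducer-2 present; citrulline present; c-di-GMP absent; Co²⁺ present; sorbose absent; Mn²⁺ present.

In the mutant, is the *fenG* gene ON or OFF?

Co²⁺ is present, so FenR is inactive.
Mn²⁺ is present, so QilK is inactive.
Autoinducer-2 is present, so FubN is inactive.
With no repressor bound, *oxaY* is transcribed.
So OxaY is produced and active.
HaxQ is non-functional in this strain, so it has no effect.
With repressor OxaY bound, *jovZ* is not transcribed.
So JovZ is not produced.
Sorbose is absent, so DulB is active.
No repressor is bound and DulB is active, so *fenG* is transcribed.

ON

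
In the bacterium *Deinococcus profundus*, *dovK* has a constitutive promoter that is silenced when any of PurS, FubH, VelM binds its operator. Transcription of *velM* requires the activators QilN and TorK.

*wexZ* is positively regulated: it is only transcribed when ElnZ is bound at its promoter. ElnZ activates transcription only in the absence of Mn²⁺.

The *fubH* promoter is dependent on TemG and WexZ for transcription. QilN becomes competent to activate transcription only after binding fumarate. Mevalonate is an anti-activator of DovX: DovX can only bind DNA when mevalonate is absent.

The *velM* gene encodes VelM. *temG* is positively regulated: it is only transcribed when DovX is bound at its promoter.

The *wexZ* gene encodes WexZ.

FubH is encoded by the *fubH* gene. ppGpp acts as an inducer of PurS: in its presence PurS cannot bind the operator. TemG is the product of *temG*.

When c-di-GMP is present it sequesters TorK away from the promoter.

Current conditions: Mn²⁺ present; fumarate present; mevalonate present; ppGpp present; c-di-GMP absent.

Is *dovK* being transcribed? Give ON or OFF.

ppGpp is present, so PurS is inactive.
Mevalonate is present, so DovX is inactive.
Required activator DovX is absent, so *temG* is not transcribed.
So TemG is not produced.
Mn²⁺ is present, so ElnZ is inactive.
Required activator ElnZ is absent, so *wexZ* is not transcribed.
So WexZ is not produced.
Required activator TemG is absent, so *fubH* is not transcribed.
So FubH is not produced.
Fumarate is present, so QilN is active.
c-di-GMP is absent, so TorK is active.
No repressor is bound and QilN and TorK are active, so *velM* is transcribed.
So VelM is produced and active.
With repressor VelM bound, *dovK* is not transcribed.

OFF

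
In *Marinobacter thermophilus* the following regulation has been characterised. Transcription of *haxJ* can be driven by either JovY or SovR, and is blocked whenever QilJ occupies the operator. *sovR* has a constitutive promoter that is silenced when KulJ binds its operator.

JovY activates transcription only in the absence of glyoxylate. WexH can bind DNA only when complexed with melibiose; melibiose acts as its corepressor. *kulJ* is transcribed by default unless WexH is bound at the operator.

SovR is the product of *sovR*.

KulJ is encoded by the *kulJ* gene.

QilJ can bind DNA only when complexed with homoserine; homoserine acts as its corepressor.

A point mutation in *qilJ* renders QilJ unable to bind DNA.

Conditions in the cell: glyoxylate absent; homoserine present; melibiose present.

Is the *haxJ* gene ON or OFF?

ON

QilJ is non-functional in this strain, so it has no effect.
Glyoxylate is absent, so JovY is active.
Melibiose is present, so WexH is active.
With repressor WexH bound, *kulJ* is not transcribed.
So KulJ is not produced.
With no repressor bound, *sovR* is transcribed.
So SovR is produced and active.
Activator JovY is present, so *haxJ* is transcribed.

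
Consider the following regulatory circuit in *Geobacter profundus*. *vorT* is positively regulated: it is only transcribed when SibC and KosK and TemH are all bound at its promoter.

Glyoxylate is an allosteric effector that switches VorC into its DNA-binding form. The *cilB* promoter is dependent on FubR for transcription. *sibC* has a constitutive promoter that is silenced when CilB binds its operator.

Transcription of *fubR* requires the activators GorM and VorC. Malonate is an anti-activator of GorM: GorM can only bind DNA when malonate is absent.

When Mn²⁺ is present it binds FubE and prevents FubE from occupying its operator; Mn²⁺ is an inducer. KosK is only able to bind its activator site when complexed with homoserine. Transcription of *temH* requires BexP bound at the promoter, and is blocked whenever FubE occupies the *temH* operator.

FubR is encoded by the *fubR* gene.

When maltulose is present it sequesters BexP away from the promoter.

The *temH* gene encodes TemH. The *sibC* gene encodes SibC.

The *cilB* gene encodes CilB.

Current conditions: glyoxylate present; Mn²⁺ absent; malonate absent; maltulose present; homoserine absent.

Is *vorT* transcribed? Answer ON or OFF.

Malonate is absent, so GorM is active.
Glyoxylate is present, so VorC is active.
No repressor is bound and GorM and VorC are active, so *fubR* is transcribed.
So FubR is produced and active.
No repressor is bound and FubR is active, so *cilB* is transcribed.
So CilB is produced and active.
With repressor CilB bound, *sibC* is not transcribed.
So SibC is not produced.
Homoserine is absent, so KosK is inactive.
Mn²⁺ is absent, so FubE is active.
Maltulose is present, so BexP is inactive.
With repressor FubE bound, *temH* is not transcribed.
So TemH is not produced.
Required activator SibC is absent, so *vorT* is not transcribed.

OFF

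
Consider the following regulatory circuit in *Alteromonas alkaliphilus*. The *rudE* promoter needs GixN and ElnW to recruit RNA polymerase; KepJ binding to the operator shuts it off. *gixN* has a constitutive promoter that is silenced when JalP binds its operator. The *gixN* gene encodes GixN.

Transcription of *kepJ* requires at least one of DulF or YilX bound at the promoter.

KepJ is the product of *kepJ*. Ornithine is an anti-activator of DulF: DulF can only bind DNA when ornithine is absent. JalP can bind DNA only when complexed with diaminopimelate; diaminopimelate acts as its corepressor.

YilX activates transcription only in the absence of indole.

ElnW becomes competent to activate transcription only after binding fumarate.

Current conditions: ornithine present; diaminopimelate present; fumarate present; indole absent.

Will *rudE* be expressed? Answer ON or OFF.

OFF

Diaminopimelate is present, so JalP is active.
With repressor JalP bound, *gixN* is not transcribed.
So GixN is not produced.
Ornithine is present, so DulF is inactive.
Indole is absent, so YilX is active.
Activator YilX is present, so *kepJ* is transcribed.
So KepJ is produced and active.
Fumarate is present, so ElnW is active.
With repressor KepJ bound, *rudE* is not transcribed.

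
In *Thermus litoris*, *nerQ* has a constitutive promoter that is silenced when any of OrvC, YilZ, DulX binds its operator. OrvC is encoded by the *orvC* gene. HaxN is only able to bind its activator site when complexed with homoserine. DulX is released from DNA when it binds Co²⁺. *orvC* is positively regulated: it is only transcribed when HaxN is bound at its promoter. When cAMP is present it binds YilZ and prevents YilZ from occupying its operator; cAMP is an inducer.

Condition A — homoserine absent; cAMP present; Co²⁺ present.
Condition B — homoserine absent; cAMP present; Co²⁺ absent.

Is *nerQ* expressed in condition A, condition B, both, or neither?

Condition A:
Homoserine is absent, so HaxN is inactive.
Required activator HaxN is absent, so *orvC* is not transcribed.
So OrvC is not produced.
cAMP is present, so YilZ is inactive.
Co²⁺ is present, so DulX is inactive.
With no repressor bound, *nerQ* is transcribed.
→ *nerQ* is ON in A.
Condition B:
Homoserine is absent, so HaxN is inactive.
Required activator HaxN is absent, so *orvC* is not transcribed.
So OrvC is not produced.
cAMP is present, so YilZ is inactive.
Co²⁺ is absent, so DulX is active.
With repressor DulX bound, *nerQ* is not transcribed.
→ *nerQ* is OFF in B.

A only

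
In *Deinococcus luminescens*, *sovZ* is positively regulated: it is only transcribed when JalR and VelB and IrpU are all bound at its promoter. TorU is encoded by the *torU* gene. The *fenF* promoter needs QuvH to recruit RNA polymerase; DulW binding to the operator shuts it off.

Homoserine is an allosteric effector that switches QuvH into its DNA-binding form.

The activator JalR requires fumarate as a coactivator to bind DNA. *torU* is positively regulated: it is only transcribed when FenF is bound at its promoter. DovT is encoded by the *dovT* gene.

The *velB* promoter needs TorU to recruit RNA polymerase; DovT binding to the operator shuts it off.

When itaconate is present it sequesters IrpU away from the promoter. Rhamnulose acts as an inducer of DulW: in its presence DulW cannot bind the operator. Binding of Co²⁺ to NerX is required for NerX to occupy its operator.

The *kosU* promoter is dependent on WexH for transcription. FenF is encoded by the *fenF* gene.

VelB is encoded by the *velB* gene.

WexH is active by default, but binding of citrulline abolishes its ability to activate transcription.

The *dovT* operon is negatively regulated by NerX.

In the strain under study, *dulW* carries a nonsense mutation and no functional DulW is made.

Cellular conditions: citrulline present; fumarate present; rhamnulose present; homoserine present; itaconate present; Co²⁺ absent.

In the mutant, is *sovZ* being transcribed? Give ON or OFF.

Fumarate is present, so JalR is active.
Co²⁺ is absent, so NerX is inactive.
With no repressor bound, *dovT* is transcribed.
So DovT is produced and active.
Homoserine is present, so QuvH is active.
DulW is non-functional in this strain, so it has no effect.
No repressor is bound and QuvH is active, so *fenF* is transcribed.
So FenF is produced and active.
No repressor is bound and FenF is active, so *torU* is transcribed.
So TorU is produced and active.
With repressor DovT bound, *velB* is not transcribed.
So VelB is not produced.
Itaconate is present, so IrpU is inactive.
Required activator VelB is absent, so *sovZ* is not transcribed.

OFF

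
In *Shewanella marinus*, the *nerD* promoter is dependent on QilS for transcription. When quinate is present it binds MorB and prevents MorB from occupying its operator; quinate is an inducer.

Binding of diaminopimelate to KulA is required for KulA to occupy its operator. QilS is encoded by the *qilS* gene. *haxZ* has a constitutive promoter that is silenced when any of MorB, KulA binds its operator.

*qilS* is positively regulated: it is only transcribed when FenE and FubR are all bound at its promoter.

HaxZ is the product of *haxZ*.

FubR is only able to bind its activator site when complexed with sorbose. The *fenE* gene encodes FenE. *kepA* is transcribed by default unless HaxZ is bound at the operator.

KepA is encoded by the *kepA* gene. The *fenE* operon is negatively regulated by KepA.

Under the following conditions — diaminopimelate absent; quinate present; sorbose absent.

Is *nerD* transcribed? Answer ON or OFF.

OFF

Quinate is present, so MorB is inactive.
Diaminopimelate is absent, so KulA is inactive.
With no repressor bound, *haxZ* is transcribed.
So HaxZ is produced and active.
With repressor HaxZ bound, *kepA* is not transcribed.
So KepA is not produced.
With no repressor bound, *fenE* is transcribed.
So FenE is produced and active.
Sorbose is absent, so FubR is inactive.
Required activator FubR is absent, so *qilS* is not transcribed.
So QilS is not produced.
Required activator QilS is absent, so *nerD* is not transcribed.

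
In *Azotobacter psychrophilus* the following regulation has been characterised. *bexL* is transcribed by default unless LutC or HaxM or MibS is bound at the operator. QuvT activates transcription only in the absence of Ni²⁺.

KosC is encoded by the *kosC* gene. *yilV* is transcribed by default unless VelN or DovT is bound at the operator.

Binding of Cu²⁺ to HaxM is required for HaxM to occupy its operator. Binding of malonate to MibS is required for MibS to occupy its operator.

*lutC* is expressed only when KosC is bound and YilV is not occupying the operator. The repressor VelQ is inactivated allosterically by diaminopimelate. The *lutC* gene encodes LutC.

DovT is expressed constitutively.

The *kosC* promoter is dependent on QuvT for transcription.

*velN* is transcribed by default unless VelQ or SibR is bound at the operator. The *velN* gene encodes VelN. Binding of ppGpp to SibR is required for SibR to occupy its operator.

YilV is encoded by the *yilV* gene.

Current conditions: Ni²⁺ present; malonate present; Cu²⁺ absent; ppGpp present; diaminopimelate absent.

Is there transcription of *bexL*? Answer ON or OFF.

OFF

Ni²⁺ is present, so QuvT is inactive.
Required activator QuvT is absent, so *kosC* is not transcribed.
So KosC is not produced.
Diaminopimelate is absent, so VelQ is active.
ppGpp is present, so SibR is active.
With repressor VelQ bound, *velN* is not transcribed.
So VelN is not produced.
DovT is produced constitutively and is active.
With repressor DovT bound, *yilV* is not transcribed.
So YilV is not produced.
Required activator KosC is absent, so *lutC* is not transcribed.
So LutC is not produced.
Cu²⁺ is absent, so HaxM is inactive.
Malonate is present, so MibS is active.
With repressor MibS bound, *bexL* is not transcribed.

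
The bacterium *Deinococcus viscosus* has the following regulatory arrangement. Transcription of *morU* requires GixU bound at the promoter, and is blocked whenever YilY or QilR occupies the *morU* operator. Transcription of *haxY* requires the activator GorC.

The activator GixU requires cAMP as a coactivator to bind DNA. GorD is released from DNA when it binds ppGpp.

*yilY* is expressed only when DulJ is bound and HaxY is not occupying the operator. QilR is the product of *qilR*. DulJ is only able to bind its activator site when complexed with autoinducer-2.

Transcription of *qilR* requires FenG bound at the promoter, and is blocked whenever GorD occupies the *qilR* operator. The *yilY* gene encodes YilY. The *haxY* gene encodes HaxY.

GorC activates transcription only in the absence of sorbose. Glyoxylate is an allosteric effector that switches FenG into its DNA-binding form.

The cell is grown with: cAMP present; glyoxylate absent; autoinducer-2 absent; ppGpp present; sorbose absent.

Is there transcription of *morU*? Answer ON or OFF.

ON

Sorbose is absent, so GorC is active.
No repressor is bound and GorC is active, so *haxY* is transcribed.
So HaxY is produced and active.
Autoinducer-2 is absent, so DulJ is inactive.
With repressor HaxY bound, *yilY* is not transcribed.
So YilY is not produced.
ppGpp is present, so GorD is inactive.
Glyoxylate is absent, so FenG is inactive.
Required activator FenG is absent, so *qilR* is not transcribed.
So QilR is not produced.
cAMP is present, so GixU is active.
No repressor is bound and GixU is active, so *morU* is transcribed.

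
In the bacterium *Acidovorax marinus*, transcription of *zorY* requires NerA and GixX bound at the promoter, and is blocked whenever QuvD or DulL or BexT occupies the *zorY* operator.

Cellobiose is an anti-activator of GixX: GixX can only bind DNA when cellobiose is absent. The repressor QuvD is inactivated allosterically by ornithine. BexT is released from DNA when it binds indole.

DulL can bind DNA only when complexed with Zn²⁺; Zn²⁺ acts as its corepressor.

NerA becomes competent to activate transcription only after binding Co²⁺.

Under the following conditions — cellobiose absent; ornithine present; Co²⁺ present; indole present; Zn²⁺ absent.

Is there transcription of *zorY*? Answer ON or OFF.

ON

Ornithine is present, so QuvD is inactive.
Co²⁺ is present, so NerA is active.
Zn²⁺ is absent, so DulL is inactive.
Cellobiose is absent, so GixX is active.
Indole is present, so BexT is inactive.
No repressor is bound and NerA and GixX are active, so *zorY* is transcribed.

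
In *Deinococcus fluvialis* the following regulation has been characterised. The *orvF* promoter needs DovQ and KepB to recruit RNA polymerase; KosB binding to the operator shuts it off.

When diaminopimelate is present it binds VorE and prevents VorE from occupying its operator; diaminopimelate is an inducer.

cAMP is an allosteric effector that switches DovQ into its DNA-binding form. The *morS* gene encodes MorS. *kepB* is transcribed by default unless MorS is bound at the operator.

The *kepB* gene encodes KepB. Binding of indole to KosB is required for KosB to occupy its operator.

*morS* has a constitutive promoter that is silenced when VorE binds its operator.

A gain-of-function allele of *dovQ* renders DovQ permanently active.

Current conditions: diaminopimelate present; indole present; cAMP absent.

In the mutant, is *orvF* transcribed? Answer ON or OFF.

OFF

DovQ is constitutively active in this strain.
Diaminopimelate is present, so VorE is inactive.
With no repressor bound, *morS* is transcribed.
So MorS is produced and active.
With repressor MorS bound, *kepB* is not transcribed.
So KepB is not produced.
Indole is present, so KosB is active.
With repressor KosB bound, *orvF* is not transcribed.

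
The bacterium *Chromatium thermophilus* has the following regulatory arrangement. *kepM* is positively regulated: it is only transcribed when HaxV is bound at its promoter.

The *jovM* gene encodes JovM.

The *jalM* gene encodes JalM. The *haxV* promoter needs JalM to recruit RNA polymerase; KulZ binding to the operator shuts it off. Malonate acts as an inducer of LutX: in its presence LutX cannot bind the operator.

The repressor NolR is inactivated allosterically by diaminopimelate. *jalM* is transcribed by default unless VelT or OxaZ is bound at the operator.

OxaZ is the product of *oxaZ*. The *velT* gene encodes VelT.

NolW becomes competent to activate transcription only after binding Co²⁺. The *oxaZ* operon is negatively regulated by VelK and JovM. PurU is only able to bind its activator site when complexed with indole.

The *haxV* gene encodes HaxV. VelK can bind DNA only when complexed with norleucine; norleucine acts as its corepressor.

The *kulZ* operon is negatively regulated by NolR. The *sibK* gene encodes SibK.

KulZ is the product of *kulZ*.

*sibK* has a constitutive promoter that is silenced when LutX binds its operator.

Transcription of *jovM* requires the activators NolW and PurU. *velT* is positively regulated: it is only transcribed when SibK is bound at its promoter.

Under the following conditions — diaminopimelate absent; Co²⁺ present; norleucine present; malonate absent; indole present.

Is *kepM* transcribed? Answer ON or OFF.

ON

Malonate is absent, so LutX is active.
With repressor LutX bound, *sibK* is not transcribed.
So SibK is not produced.
Required activator SibK is absent, so *velT* is not transcribed.
So VelT is not produced.
Norleucine is present, so VelK is active.
Co²⁺ is present, so NolW is active.
Indole is present, so PurU is active.
No repressor is bound and NolW and PurU are active, so *jovM* is transcribed.
So JovM is produced and active.
With repressor VelK bound, *oxaZ* is not transcribed.
So OxaZ is not produced.
With no repressor bound, *jalM* is transcribed.
So JalM is produced and active.
Diaminopimelate is absent, so NolR is active.
With repressor NolR bound, *kulZ* is not transcribed.
So KulZ is not produced.
No repressor is bound and JalM is active, so *haxV* is transcribed.
So HaxV is produced and active.
No repressor is bound and HaxV is active, so *kepM* is transcribed.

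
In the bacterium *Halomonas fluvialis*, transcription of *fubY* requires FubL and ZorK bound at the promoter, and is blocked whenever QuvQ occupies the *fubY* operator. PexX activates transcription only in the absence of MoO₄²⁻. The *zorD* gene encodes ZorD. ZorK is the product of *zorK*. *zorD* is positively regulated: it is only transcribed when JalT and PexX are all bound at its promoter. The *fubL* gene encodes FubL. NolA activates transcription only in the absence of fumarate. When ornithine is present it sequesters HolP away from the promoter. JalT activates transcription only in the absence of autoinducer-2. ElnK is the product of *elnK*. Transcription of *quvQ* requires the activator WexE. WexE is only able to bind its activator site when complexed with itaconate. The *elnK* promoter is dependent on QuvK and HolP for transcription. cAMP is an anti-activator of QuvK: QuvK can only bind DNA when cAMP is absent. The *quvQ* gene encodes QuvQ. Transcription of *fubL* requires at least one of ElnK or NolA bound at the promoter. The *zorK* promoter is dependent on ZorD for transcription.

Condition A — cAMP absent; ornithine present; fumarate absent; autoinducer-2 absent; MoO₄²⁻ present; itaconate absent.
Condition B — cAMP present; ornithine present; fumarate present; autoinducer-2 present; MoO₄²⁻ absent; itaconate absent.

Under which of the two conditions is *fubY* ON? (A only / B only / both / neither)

Condition A:
cAMP is absent, so QuvK is active.
Ornithine is present, so HolP is inactive.
Required activator HolP is absent, so *elnK* is not transcribed.
So ElnK is not produced.
Fumarate is absent, so NolA is active.
Activator NolA is present, so *fubL* is transcribed.
So FubL is produced and active.
Autoinducer-2 is absent, so JalT is active.
MoO₄²⁻ is present, so PexX is inactive.
Required activator PexX is absent, so *zorD* is not transcribed.
So ZorD is not produced.
Required activator ZorD is absent, so *zorK* is not transcribed.
So ZorK is not produced.
Itaconate is absent, so WexE is inactive.
Required activator WexE is absent, so *quvQ* is not transcribed.
So QuvQ is not produced.
Required activator ZorK is absent, so *fubY* is not transcribed.
→ *fubY* is OFF in A.
Condition B:
cAMP is present, so QuvK is inactive.
Ornithine is present, so HolP is inactive.
Required activator QuvK is absent, so *elnK* is not transcribed.
So ElnK is not produced.
Fumarate is present, so NolA is inactive.
No activator is available at the *fubL* promoter, so *fubL* is not transcribed.
So FubL is not produced.
Autoinducer-2 is present, so JalT is inactive.
MoO₄²⁻ is absent, so PexX is active.
Required activator JalT is absent, so *zorD* is not transcribed.
So ZorD is not produced.
Required activator ZorD is absent, so *zorK* is not transcribed.
So ZorK is not produced.
Itaconate is absent, so WexE is inactive.
Required activator WexE is absent, so *quvQ* is not transcribed.
So QuvQ is not produced.
Required activator FubL is absent, so *fubY* is not transcribed.
→ *fubY* is OFF in B.

neither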